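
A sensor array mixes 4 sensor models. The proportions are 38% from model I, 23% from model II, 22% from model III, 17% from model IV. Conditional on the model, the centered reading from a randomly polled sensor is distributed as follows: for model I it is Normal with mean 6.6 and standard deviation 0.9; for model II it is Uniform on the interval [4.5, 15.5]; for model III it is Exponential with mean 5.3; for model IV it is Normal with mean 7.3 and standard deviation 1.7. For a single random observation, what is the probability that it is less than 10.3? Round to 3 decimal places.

Conditional on each model, P(X < 10.3): I: 0.99998; II: 0.527273; III: 0.856783; IV: 0.961193.
By total probability, P(X < 10.3) = 0.38·0.99998 + 0.23·0.527273 + 0.22·0.856783 + 0.17·0.961193 = 0.85316.

0.853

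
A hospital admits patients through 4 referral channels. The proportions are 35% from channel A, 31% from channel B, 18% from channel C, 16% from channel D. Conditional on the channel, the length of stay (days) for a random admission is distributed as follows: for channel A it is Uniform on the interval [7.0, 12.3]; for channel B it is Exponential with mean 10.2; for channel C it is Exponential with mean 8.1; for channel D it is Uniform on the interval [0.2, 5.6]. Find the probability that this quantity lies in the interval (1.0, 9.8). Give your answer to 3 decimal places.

0.589

Conditional on each channel, P(1.0 < X < 9.8): A: 0.528302; B: 0.524021; C: 0.585626; D: 0.851852.
By total probability, P(1.0 < X < 9.8) = 0.35·0.528302 + 0.31·0.524021 + 0.18·0.585626 + 0.16·0.851852 = 0.589061.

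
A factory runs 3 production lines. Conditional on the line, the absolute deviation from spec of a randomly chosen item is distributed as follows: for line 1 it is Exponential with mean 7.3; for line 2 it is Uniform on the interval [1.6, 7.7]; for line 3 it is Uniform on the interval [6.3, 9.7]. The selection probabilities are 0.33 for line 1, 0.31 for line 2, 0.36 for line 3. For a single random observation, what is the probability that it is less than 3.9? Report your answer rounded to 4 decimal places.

0.2535

Conditional on each line, P(X < 3.9): 1: 0.413889; 2: 0.377049; 3: 0.
By total probability, P(X < 3.9) = 0.33·0.413889 + 0.31·0.377049 + 0.36·0 = 0.253469.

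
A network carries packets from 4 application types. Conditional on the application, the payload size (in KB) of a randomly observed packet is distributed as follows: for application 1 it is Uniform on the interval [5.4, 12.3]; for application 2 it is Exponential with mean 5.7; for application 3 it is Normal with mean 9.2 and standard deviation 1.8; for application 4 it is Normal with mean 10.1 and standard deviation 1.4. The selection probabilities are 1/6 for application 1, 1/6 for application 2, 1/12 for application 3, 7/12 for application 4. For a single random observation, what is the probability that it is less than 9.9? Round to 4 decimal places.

0.5588

Conditional on each application, P(X < 9.9): 1: 0.652174; 2: 0.823924; 3: 0.651321; 4: 0.443202.
By total probability, P(X < 9.9) = 0.166667·0.652174 + 0.166667·0.823924 + 0.0833333·0.651321 + 0.583333·0.443202 = 0.558827.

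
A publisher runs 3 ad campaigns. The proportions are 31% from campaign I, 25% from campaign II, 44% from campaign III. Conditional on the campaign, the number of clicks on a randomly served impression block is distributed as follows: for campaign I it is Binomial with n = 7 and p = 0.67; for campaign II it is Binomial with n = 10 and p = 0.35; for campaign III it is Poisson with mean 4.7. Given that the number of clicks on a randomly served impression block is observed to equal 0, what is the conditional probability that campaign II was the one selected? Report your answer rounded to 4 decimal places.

Likelihoods P(X=0 | ·): I: 0.000426184; II: 0.0134627; III: 0.00909528.
Posterior ∝ prior × likelihood. Numerator for II: 0.25·0.0134627 = 0.00336569.
Normalizing constant: 0.31·0.000426184 + 0.25·0.0134627 + 0.44·0.00909528 = 0.00749972.
P(II | observation) = 0.00336569 / 0.00749972 = 0.448775.

0.4488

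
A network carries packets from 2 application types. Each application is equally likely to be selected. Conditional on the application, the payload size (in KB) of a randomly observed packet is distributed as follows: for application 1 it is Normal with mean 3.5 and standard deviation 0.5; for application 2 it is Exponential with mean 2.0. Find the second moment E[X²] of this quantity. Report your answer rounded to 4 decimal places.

10.2500

For each component E[X²] = Var + (mean)², giving 1: 12.5; 2: 8.
Overall E[X²] = 0.5·12.5 + 0.5·8 = 10.25.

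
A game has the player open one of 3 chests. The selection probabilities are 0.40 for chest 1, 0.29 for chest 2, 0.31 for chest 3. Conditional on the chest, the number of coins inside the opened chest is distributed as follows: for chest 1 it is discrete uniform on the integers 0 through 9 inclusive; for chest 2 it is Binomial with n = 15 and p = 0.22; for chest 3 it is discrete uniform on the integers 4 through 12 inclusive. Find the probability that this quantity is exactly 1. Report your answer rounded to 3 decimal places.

Conditional on each chest, P(X = 1): 1: 0.1; 2: 0.101821; 3: 0.
By total probability, P(X = 1) = 0.4·0.1 + 0.29·0.101821 + 0.31·0 = 0.0695282.

0.070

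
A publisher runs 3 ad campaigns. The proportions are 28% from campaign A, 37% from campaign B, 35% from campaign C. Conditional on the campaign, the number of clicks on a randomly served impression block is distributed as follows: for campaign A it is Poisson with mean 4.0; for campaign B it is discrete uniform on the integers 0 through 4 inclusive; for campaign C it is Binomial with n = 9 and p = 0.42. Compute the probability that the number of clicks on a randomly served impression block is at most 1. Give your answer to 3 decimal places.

0.193

Conditional on each campaign, P(X ≤ 1): A: 0.0915782; B: 0.4; C: 0.0558355.
By total probability, P(X ≤ 1) = 0.28·0.0915782 + 0.37·0.4 + 0.35·0.0558355 = 0.193184.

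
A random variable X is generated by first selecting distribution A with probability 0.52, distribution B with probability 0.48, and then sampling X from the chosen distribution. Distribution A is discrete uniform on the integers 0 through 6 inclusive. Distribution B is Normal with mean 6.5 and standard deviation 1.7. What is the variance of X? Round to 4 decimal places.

Per component, A: μ=3, E[X²]=13; B: μ=6.5, E[X²]=45.14.
E[X] = 0.52·3 + 0.48·6.5 = 4.68.
E[X²] = 0.52·13 + 0.48·45.14 = 28.4272.
Var(X) = E[X²] − (E[X])² = 28.4272 − 21.9024 = 6.5248.

6.5248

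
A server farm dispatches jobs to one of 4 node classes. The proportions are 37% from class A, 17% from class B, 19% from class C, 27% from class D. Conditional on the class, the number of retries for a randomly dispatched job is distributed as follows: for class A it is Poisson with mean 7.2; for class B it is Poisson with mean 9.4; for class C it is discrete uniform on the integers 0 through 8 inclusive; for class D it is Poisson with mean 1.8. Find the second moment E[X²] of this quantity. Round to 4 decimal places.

44.1315

For each component E[X²] = Var + (mean)², giving A: 59.04; B: 97.76; C: 22.6667; D: 5.04.
Overall E[X²] = 0.37·59.04 + 0.17·97.76 + 0.19·22.6667 + 0.27·5.04 = 44.1315.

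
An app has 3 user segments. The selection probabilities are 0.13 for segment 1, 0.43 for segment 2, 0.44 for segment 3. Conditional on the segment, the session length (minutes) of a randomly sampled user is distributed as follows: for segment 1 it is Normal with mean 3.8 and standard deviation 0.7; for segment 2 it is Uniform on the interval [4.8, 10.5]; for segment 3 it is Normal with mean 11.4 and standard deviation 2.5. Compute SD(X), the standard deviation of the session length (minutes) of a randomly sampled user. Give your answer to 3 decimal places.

Per component, 1: μ=3.8, E[X²]=14.93; 2: μ=7.65, E[X²]=61.23; 3: μ=11.4, E[X²]=136.21.
E[X] = 0.13·3.8 + 0.43·7.65 + 0.44·11.4 = 8.7995.
E[X²] = 0.13·14.93 + 0.43·61.23 + 0.44·136.21 = 88.2022.
Var(X) = E[X²] − (E[X])² = 88.2022 − 77.4312 = 10.771.
SD(X) = √10.771 = 3.28192.

3.282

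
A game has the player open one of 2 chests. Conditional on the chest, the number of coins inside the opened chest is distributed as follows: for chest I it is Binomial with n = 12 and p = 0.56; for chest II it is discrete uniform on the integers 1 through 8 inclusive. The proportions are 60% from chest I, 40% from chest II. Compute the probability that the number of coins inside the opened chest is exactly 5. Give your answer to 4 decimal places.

0.1336

Conditional on each chest, P(X = 5): I: 0.139262; II: 0.125.
By total probability, P(X = 5) = 0.6·0.139262 + 0.4·0.125 = 0.133557.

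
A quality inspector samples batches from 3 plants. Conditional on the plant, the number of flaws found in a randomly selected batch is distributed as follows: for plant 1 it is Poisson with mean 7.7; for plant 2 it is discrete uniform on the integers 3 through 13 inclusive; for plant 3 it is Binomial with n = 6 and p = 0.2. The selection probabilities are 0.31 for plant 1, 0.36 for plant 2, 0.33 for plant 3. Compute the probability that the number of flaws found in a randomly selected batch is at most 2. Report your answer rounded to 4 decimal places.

Conditional on each plant, P(X ≤ 2): 1: 0.0173637; 2: 0; 3: 0.90112.
By total probability, P(X ≤ 2) = 0.31·0.0173637 + 0.36·0 + 0.33·0.90112 = 0.302752.

0.3028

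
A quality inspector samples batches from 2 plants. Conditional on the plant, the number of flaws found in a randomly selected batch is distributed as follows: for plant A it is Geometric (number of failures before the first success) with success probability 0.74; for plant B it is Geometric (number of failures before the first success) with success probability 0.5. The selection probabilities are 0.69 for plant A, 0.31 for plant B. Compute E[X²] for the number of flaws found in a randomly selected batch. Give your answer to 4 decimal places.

For each component E[X²] = Var + (mean)², giving A: 0.598247; B: 3.
Overall E[X²] = 0.69·0.598247 + 0.31·3 = 1.34279.

1.3428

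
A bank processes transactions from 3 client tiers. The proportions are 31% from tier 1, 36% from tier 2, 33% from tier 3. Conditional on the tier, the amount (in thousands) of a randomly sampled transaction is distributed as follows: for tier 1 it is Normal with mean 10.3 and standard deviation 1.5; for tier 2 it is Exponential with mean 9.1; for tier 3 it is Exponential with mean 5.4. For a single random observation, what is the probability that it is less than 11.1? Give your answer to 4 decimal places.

0.7594

Conditional on each tier, P(X < 11.1): 1: 0.703099; 2: 0.704705; 3: 0.871978.
By total probability, P(X < 11.1) = 0.31·0.703099 + 0.36·0.704705 + 0.33·0.871978 = 0.759407.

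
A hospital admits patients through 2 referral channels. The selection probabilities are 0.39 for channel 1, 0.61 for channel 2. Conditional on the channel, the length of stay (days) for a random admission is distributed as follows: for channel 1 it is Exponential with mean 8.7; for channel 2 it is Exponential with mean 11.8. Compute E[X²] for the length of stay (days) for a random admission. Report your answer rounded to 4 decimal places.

228.9110

For each component E[X²] = Var + (mean)², giving 1: 151.38; 2: 278.48.
Overall E[X²] = 0.39·151.38 + 0.61·278.48 = 228.911.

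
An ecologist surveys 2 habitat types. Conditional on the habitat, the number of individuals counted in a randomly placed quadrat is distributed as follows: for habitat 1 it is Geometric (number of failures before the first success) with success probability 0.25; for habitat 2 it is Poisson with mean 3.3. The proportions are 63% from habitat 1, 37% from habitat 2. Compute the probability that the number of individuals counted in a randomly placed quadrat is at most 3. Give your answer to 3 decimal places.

0.645

Conditional on each habitat, P(X ≤ 3): 1: 0.683594; 2: 0.580338.
By total probability, P(X ≤ 3) = 0.63·0.683594 + 0.37·0.580338 = 0.645389.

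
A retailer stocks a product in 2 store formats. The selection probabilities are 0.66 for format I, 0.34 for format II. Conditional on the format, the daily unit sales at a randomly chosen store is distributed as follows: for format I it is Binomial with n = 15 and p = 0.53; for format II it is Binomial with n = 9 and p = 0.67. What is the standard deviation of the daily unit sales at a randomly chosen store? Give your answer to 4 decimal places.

1.9925

Per component, I: μ=7.95, E[X²]=66.939; II: μ=6.03, E[X²]=38.3508.
E[X] = 0.66·7.95 + 0.34·6.03 = 7.2972.
E[X²] = 0.66·66.939 + 0.34·38.3508 = 57.219.
Var(X) = E[X²] − (E[X])² = 57.219 − 53.2491 = 3.96988.
SD(X) = √3.96988 = 1.99246.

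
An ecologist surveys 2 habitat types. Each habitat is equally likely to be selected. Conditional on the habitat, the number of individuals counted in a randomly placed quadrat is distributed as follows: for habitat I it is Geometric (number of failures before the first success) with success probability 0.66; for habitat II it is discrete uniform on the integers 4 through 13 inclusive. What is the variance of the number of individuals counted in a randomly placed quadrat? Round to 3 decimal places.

20.455

Per component, I: μ=0.515152, E[X²]=1.04591; II: μ=8.5, E[X²]=80.5.
E[X] = 0.5·0.515152 + 0.5·8.5 = 4.50758.
E[X²] = 0.5·1.04591 + 0.5·80.5 = 40.773.
Var(X) = E[X²] − (E[X])² = 40.773 − 20.3182 = 20.4547.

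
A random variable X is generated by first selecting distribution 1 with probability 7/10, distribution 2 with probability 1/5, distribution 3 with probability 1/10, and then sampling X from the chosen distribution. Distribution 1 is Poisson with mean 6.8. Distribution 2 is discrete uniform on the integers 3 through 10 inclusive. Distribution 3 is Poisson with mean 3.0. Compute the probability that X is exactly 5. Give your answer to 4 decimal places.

Conditional on each component, P(X = 5): 1: 0.134946; 2: 0.125; 3: 0.100819.
By total probability, P(X = 5) = 0.7·0.134946 + 0.2·0.125 + 0.1·0.100819 = 0.129544.

0.1295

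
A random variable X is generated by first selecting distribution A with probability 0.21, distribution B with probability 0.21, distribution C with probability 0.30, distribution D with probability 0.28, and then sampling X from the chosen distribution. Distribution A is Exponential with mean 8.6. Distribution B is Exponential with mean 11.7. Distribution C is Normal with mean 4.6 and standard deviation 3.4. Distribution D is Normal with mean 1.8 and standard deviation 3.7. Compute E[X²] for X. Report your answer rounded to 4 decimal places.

103.1134

For each component E[X²] = Var + (mean)², giving A: 147.92; B: 273.78; C: 32.72; D: 16.93.
Overall E[X²] = 0.21·147.92 + 0.21·273.78 + 0.3·32.72 + 0.28·16.93 = 103.113.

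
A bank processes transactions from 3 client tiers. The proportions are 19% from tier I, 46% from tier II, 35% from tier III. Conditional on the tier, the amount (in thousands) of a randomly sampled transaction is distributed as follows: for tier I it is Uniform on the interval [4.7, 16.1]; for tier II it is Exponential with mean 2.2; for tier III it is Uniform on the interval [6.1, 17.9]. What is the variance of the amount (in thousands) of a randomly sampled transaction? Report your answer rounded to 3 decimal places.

29.855

Per component, I: μ=10.4, E[X²]=118.99; II: μ=2.2, E[X²]=9.68; III: μ=12, E[X²]=155.603.
E[X] = 0.19·10.4 + 0.46·2.2 + 0.35·12 = 7.188.
E[X²] = 0.19·118.99 + 0.46·9.68 + 0.35·155.603 = 81.5221.
Var(X) = E[X²] − (E[X])² = 81.5221 − 51.6673 = 29.8547.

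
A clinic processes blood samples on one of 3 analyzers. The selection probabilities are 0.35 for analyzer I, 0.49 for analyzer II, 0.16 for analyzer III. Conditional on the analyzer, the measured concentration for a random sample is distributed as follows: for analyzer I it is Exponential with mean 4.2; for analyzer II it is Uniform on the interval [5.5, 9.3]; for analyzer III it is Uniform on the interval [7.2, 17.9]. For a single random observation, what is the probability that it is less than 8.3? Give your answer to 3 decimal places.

Conditional on each analyzer, P(X < 8.3): I: 0.861404; II: 0.736842; III: 0.102804.
By total probability, P(X < 8.3) = 0.35·0.861404 + 0.49·0.736842 + 0.16·0.102804 = 0.678993.

0.679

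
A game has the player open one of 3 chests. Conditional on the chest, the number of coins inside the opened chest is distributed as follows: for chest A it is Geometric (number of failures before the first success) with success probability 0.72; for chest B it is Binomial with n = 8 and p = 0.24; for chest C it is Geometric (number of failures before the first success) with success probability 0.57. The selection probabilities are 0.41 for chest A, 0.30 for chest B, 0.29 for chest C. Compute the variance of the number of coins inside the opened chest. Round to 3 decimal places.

Per component, A: μ=0.388889, E[X²]=0.691358; B: μ=1.92, E[X²]=5.1456; C: μ=0.754386, E[X²]=1.89258.
E[X] = 0.41·0.388889 + 0.3·1.92 + 0.29·0.754386 = 0.954216.
E[X²] = 0.41·0.691358 + 0.3·5.1456 + 0.29·1.89258 = 2.37599.
Var(X) = E[X²] − (E[X])² = 2.37599 − 0.910529 = 1.46546.

1.465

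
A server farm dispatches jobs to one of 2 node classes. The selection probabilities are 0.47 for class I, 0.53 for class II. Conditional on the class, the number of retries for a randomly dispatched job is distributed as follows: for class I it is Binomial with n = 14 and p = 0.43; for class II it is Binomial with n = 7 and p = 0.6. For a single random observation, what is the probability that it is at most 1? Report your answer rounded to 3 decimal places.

Conditional on each class, P(X ≤ 1): I: 0.00441833; II: 0.0188416.
By total probability, P(X ≤ 1) = 0.47·0.00441833 + 0.53·0.0188416 = 0.0120627.

0.012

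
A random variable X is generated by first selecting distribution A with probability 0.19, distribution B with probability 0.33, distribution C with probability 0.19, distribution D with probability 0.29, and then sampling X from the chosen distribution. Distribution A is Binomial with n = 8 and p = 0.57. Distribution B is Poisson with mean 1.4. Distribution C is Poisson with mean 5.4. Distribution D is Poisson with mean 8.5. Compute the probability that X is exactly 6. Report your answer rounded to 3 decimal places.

Conditional on each component, P(X = 6): A: 0.17756; B: 0.00257883; C: 0.155539; D: 0.106581.
By total probability, P(X = 6) = 0.19·0.17756 + 0.33·0.00257883 + 0.19·0.155539 + 0.29·0.106581 = 0.0950481.

0.095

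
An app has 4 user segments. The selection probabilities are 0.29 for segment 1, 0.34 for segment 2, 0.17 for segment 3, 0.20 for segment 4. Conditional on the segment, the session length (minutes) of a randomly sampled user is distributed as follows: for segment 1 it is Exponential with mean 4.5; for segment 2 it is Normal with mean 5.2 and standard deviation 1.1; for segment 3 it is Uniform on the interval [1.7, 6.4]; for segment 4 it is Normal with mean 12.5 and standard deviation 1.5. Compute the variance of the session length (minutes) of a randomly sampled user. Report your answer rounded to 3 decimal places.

16.945

Per component, 1: μ=4.5, E[X²]=40.5; 2: μ=5.2, E[X²]=28.25; 3: μ=4.05, E[X²]=18.2433; 4: μ=12.5, E[X²]=158.5.
E[X] = 0.29·4.5 + 0.34·5.2 + 0.17·4.05 + 0.2·12.5 = 6.2615.
E[X²] = 0.29·40.5 + 0.34·28.25 + 0.17·18.2433 + 0.2·158.5 = 56.1514.
Var(X) = E[X²] − (E[X])² = 56.1514 − 39.2064 = 16.945.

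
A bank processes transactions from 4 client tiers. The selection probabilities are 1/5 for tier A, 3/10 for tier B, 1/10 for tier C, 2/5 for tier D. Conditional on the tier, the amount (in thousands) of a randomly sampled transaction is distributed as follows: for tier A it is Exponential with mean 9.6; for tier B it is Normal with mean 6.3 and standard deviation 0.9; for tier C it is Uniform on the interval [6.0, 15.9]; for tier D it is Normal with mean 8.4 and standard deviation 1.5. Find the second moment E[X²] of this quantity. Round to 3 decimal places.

90.945

For each component E[X²] = Var + (mean)², giving A: 184.32; B: 40.5; C: 128.07; D: 72.81.
Overall E[X²] = 0.2·184.32 + 0.3·40.5 + 0.1·128.07 + 0.4·72.81 = 90.945.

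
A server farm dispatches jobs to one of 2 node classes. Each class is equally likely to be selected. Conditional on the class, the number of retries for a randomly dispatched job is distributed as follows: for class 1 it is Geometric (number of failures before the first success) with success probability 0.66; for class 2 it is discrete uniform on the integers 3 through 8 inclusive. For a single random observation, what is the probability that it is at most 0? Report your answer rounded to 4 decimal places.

0.3300

Conditional on each class, P(X ≤ 0): 1: 0.66; 2: 0.
By total probability, P(X ≤ 0) = 0.5·0.66 + 0.5·0 = 0.33.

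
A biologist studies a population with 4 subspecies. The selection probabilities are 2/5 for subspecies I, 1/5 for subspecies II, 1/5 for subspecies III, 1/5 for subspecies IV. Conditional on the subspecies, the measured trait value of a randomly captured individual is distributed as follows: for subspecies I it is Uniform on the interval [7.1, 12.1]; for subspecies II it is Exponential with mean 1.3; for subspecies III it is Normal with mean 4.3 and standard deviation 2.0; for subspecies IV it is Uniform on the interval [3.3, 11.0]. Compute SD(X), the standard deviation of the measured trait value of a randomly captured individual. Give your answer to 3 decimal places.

Per component, I: μ=9.6, E[X²]=94.2433; II: μ=1.3, E[X²]=3.38; III: μ=4.3, E[X²]=22.49; IV: μ=7.15, E[X²]=56.0633.
E[X] = 0.4·9.6 + 0.2·1.3 + 0.2·4.3 + 0.2·7.15 = 6.39.
E[X²] = 0.4·94.2433 + 0.2·3.38 + 0.2·22.49 + 0.2·56.0633 = 54.084.
Var(X) = E[X²] − (E[X])² = 54.084 − 40.8321 = 13.2519.
SD(X) = √13.2519 = 3.64032.

3.640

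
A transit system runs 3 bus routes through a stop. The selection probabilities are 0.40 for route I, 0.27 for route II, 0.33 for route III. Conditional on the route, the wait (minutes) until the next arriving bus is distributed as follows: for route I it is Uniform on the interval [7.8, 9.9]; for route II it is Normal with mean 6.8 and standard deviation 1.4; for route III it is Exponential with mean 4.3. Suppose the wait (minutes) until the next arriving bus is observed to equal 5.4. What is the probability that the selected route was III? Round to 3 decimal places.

0.319

Likelihoods f(5.4 | ·): I: 0; II: 0.172836; III: 0.0662428.
Posterior ∝ prior × likelihood. Numerator for III: 0.33·0.0662428 = 0.0218601.
Normalizing constant: 0.4·0 + 0.27·0.172836 + 0.33·0.0662428 = 0.0685259.
P(III | observation) = 0.0218601 / 0.0685259 = 0.319005.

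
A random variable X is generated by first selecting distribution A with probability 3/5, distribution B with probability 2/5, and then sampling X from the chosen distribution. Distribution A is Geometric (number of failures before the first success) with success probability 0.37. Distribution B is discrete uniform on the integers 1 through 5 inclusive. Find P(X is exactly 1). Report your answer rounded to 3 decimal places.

Conditional on each component, P(X = 1): A: 0.2331; B: 0.2.
By total probability, P(X = 1) = 0.6·0.2331 + 0.4·0.2 = 0.21986.

0.220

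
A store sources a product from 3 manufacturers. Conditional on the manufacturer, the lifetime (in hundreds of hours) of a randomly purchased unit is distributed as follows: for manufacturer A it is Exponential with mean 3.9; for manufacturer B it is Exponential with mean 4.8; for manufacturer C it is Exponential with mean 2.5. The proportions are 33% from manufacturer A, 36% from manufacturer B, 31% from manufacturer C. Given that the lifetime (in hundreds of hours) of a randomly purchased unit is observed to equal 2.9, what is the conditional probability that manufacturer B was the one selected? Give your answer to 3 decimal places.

0.341

Likelihoods f(2.9 | ·): A: 0.121899; B: 0.11386; C: 0.125394.
Posterior ∝ prior × likelihood. Numerator for B: 0.36·0.11386 = 0.0409897.
Normalizing constant: 0.33·0.121899 + 0.36·0.11386 + 0.31·0.125394 = 0.120089.
P(B | observation) = 0.0409897 / 0.120089 = 0.341329.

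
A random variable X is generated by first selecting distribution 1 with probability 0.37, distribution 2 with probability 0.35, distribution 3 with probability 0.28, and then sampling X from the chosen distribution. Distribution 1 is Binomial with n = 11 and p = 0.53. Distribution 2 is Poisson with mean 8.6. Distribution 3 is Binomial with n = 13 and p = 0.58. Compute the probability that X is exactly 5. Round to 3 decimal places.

Conditional on each component, P(X = 5): 1: 0.208261; 2: 0.0721736; 3: 0.0817924.
By total probability, P(X = 5) = 0.37·0.208261 + 0.35·0.0721736 + 0.28·0.0817924 = 0.125219.

0.125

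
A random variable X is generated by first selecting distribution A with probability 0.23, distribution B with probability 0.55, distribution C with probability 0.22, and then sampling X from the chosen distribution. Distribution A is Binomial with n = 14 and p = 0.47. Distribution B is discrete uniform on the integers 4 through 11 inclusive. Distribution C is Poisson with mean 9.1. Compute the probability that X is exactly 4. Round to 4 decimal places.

Conditional on each component, P(X = 4): A: 0.0854248; B: 0.125; C: 0.0319062.
By total probability, P(X = 4) = 0.23·0.0854248 + 0.55·0.125 + 0.22·0.0319062 = 0.0954171.

0.0954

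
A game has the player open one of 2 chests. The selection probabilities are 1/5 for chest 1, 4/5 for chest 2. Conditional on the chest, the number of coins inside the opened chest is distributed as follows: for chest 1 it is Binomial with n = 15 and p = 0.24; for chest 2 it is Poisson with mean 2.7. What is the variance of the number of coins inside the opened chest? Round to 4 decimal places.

2.8368

Per component, 1: μ=3.6, E[X²]=15.696; 2: μ=2.7, E[X²]=9.99.
E[X] = 0.2·3.6 + 0.8·2.7 = 2.88.
E[X²] = 0.2·15.696 + 0.8·9.99 = 11.1312.
Var(X) = E[X²] − (E[X])² = 11.1312 − 8.2944 = 2.8368.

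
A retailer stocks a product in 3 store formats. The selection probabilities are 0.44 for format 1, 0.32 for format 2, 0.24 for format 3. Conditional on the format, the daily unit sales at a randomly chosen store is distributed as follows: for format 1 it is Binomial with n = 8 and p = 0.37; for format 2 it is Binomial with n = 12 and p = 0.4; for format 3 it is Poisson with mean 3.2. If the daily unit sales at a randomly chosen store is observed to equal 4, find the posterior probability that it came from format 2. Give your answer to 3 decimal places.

Likelihoods P(X=4 | ·): 1: 0.206665; 2: 0.212841; 3: 0.178093.
Posterior ∝ prior × likelihood. Numerator for 2: 0.32·0.212841 = 0.0681091.
Normalizing constant: 0.44·0.206665 + 0.32·0.212841 + 0.24·0.178093 = 0.201784.
P(2 | observation) = 0.0681091 / 0.201784 = 0.337535.

0.338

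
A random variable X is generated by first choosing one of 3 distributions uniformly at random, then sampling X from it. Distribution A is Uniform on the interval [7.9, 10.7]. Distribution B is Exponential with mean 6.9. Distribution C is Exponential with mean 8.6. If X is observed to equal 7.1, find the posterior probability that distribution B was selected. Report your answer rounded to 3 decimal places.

0.504

Likelihoods f(7.1 | ·): A: 0; B: 0.0517927; C: 0.0509279.
Posterior ∝ prior × likelihood. Numerator for B: 0.333333·0.0517927 = 0.0172642.
Normalizing constant: 0.333333·0 + 0.333333·0.0517927 + 0.333333·0.0509279 = 0.0342402.
P(B | observation) = 0.0172642 / 0.0342402 = 0.504209.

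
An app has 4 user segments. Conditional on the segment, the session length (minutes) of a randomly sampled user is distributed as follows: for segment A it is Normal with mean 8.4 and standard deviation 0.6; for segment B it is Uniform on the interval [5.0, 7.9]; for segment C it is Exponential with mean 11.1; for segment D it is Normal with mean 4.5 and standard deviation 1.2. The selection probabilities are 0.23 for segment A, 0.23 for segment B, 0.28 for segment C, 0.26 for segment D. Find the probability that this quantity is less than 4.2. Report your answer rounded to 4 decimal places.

0.1925

Conditional on each segment, P(X < 4.2): A: 1.27981e-12; B: 0; C: 0.315029; D: 0.401294.
By total probability, P(X < 4.2) = 0.23·1.27981e-12 + 0.23·0 + 0.28·0.315029 + 0.26·0.401294 = 0.192544.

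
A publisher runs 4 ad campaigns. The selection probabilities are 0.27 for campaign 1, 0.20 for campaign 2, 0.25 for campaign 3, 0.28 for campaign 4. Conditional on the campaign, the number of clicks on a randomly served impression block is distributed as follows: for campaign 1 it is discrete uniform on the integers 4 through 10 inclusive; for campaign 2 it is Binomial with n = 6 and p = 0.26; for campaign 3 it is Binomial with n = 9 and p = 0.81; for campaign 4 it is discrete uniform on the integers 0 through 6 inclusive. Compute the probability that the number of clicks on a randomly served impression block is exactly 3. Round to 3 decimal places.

Conditional on each campaign, P(X = 3): 1: 0; 2: 0.142444; 3: 0.00210018; 4: 0.142857.
By total probability, P(X = 3) = 0.27·0 + 0.2·0.142444 + 0.25·0.00210018 + 0.28·0.142857 = 0.0690139.

0.069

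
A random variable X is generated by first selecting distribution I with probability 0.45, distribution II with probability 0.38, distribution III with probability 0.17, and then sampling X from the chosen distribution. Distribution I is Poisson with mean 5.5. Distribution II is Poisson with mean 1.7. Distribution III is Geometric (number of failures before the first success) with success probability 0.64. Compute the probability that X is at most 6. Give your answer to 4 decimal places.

0.8579

Conditional on each component, P(X ≤ 6): I: 0.686036; II: 0.998125; III: 0.999216.
By total probability, P(X ≤ 6) = 0.45·0.686036 + 0.38·0.998125 + 0.17·0.999216 = 0.85787.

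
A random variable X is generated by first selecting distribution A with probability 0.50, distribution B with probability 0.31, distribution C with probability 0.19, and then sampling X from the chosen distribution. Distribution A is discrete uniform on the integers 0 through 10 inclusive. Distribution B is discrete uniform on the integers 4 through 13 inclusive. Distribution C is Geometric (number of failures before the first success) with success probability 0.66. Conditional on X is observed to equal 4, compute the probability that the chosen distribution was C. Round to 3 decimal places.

Likelihoods P(X=4 | ·): A: 0.0909091; B: 0.1; C: 0.00881982.
Posterior ∝ prior × likelihood. Numerator for C: 0.19·0.00881982 = 0.00167577.
Normalizing constant: 0.5·0.0909091 + 0.31·0.1 + 0.19·0.00881982 = 0.0781303.
P(C | observation) = 0.00167577 / 0.0781303 = 0.0214483.

0.021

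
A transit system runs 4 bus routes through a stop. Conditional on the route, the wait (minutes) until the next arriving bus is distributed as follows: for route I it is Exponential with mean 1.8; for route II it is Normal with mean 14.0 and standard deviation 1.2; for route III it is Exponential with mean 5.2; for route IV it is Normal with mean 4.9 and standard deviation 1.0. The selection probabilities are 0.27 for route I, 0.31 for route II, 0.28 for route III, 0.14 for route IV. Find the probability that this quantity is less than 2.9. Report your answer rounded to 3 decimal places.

Conditional on each route, P(X < 2.9): I: 0.800334; II: 0; III: 0.427471; IV: 0.0227501.
By total probability, P(X < 2.9) = 0.27·0.800334 + 0.31·0 + 0.28·0.427471 + 0.14·0.0227501 = 0.338967.

0.339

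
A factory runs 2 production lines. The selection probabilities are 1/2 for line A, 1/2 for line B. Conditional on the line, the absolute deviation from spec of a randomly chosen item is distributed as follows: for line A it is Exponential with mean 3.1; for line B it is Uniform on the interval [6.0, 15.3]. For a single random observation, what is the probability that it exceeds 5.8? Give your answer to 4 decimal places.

0.5770

Conditional on each line, P(X > 5.8): A: 0.153975; B: 1.
By total probability, P(X > 5.8) = 0.5·0.153975 + 0.5·1 = 0.576987.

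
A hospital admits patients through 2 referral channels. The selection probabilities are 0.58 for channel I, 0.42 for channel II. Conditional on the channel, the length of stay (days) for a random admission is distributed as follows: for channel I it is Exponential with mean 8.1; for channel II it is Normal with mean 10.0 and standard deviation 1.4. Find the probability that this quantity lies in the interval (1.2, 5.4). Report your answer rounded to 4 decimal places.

0.2026

Conditional on each channel, P(1.2 < X < 5.4): I: 0.348886; II: 0.000508621.
By total probability, P(1.2 < X < 5.4) = 0.58·0.348886 + 0.42·0.000508621 = 0.202568.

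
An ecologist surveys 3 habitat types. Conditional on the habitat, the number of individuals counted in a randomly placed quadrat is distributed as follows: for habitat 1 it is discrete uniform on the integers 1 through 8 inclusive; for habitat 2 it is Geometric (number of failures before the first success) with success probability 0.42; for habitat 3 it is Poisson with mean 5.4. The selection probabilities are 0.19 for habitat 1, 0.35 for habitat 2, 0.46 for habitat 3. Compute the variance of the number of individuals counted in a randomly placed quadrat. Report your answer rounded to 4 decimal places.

Per component, 1: μ=4.5, E[X²]=25.5; 2: μ=1.38095, E[X²]=5.19501; 3: μ=5.4, E[X²]=34.56.
E[X] = 0.19·4.5 + 0.35·1.38095 + 0.46·5.4 = 3.82233.
E[X²] = 0.19·25.5 + 0.35·5.19501 + 0.46·34.56 = 22.5609.
Var(X) = E[X²] − (E[X])² = 22.5609 − 14.6102 = 7.95062.

7.9506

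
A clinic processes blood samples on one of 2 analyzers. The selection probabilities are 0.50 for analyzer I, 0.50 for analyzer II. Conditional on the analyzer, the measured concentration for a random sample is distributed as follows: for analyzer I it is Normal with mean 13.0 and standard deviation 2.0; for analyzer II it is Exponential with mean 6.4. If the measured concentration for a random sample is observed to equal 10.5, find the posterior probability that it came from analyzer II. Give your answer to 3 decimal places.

0.249

Likelihoods f(10.5 | ·): I: 0.0913245; II: 0.0302904.
Posterior ∝ prior × likelihood. Numerator for II: 0.5·0.0302904 = 0.0151452.
Normalizing constant: 0.5·0.0913245 + 0.5·0.0302904 = 0.0608075.
P(II | observation) = 0.0151452 / 0.0608075 = 0.249068.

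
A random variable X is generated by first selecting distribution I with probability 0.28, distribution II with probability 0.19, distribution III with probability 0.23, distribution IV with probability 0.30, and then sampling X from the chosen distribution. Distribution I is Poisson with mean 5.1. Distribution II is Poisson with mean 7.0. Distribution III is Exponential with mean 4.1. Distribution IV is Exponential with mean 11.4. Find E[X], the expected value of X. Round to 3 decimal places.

Component means — I: 5.1; II: 7; III: 4.1; IV: 11.4.
E[X] = 0.28·5.1 + 0.19·7 + 0.23·4.1 + 0.3·11.4 = 7.121.

7.121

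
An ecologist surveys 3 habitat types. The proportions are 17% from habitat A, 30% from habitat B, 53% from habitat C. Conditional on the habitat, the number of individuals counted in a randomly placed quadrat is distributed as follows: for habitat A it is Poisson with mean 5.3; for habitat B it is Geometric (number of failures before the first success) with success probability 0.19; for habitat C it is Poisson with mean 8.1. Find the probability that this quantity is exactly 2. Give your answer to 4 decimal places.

Conditional on each habitat, P(X = 2): A: 0.0701069; B: 0.124659; C: 0.0099576.
By total probability, P(X = 2) = 0.17·0.0701069 + 0.3·0.124659 + 0.53·0.0099576 = 0.0545934.

0.0546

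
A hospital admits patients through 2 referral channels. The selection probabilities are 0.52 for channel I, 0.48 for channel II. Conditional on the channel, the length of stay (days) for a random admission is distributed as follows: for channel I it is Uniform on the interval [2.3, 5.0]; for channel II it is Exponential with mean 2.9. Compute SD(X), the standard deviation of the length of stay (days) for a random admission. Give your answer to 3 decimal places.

2.120

Per component, I: μ=3.65, E[X²]=13.93; II: μ=2.9, E[X²]=16.82.
E[X] = 0.52·3.65 + 0.48·2.9 = 3.29.
E[X²] = 0.52·13.93 + 0.48·16.82 = 15.3172.
Var(X) = E[X²] − (E[X])² = 15.3172 − 10.8241 = 4.4931.
SD(X) = √4.4931 = 2.11969.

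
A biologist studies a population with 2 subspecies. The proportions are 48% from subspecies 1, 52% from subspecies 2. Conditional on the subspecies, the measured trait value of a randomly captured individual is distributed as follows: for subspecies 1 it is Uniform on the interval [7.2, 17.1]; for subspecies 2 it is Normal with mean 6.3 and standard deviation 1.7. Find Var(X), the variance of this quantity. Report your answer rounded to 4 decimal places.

Per component, 1: μ=12.15, E[X²]=155.79; 2: μ=6.3, E[X²]=42.58.
E[X] = 0.48·12.15 + 0.52·6.3 = 9.108.
E[X²] = 0.48·155.79 + 0.52·42.58 = 96.9208.
Var(X) = E[X²] − (E[X])² = 96.9208 − 82.9557 = 13.9651.

13.9651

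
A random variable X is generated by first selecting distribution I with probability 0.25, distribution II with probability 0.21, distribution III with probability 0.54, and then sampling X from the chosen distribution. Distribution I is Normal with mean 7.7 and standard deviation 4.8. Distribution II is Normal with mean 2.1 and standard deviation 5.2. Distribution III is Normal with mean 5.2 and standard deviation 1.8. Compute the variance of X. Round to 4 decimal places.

16.7679

Per component, I: μ=7.7, E[X²]=82.33; II: μ=2.1, E[X²]=31.45; III: μ=5.2, E[X²]=30.28.
E[X] = 0.25·7.7 + 0.21·2.1 + 0.54·5.2 = 5.174.
E[X²] = 0.25·82.33 + 0.21·31.45 + 0.54·30.28 = 43.5382.
Var(X) = E[X²] − (E[X])² = 43.5382 − 26.7703 = 16.7679.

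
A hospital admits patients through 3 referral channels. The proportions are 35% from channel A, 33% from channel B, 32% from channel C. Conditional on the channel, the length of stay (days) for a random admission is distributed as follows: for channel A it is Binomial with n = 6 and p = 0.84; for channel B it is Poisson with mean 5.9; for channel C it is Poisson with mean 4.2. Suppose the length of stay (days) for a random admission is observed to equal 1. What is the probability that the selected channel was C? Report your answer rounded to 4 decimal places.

0.7850

Likelihoods P(X=1 | ·): A: 0.000528482; B: 0.0161627; C: 0.0629814.
Posterior ∝ prior × likelihood. Numerator for C: 0.32·0.0629814 = 0.0201541.
Normalizing constant: 0.35·0.000528482 + 0.33·0.0161627 + 0.32·0.0629814 = 0.0256727.
P(C | observation) = 0.0201541 / 0.0256727 = 0.785038.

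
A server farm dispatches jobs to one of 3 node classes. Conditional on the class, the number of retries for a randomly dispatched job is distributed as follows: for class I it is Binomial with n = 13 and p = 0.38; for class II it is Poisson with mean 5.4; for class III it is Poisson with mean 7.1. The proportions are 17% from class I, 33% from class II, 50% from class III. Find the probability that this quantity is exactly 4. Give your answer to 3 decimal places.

Conditional on each class, P(X = 4): I: 0.201821; II: 0.16002; III: 0.0873638.
By total probability, P(X = 4) = 0.17·0.201821 + 0.33·0.16002 + 0.5·0.0873638 = 0.130798.

0.131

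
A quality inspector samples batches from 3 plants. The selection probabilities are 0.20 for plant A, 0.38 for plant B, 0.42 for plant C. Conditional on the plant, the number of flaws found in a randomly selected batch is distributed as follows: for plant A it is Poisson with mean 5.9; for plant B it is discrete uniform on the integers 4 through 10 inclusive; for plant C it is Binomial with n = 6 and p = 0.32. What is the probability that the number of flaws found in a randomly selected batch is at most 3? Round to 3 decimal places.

0.415

Conditional on each plant, P(X ≤ 3): A: 0.160353; B: 0; C: 0.912507.
By total probability, P(X ≤ 3) = 0.2·0.160353 + 0.38·0 + 0.42·0.912507 = 0.415323.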